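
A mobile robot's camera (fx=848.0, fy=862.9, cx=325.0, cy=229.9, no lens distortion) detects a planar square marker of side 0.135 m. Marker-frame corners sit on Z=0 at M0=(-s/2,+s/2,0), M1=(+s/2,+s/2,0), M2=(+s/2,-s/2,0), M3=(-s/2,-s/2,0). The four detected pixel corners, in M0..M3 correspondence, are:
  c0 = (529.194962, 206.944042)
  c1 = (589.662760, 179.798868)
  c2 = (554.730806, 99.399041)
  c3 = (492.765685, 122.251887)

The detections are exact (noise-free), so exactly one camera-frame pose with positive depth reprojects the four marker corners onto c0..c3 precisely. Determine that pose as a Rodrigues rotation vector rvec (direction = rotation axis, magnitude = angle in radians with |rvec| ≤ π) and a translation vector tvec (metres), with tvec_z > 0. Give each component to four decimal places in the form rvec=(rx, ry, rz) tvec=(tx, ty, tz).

rvec=(-0.1473, -0.4886, -0.3808) tvec=(0.3312, -0.1171, 1.2923)

Intrinsics K: fx=848.0, fy=862.9, cx=325.0, cy=229.9
Marker side s = 0.135 m; corners in marker frame (Z=0):
  M0 = (-0.0675, +0.0675, 0)
  M1 = (+0.0675, +0.0675, 0)
  M2 = (+0.0675, -0.0675, 0)
  M3 = (-0.0675, -0.0675, 0)
Detected image corners:
  c0 = (529.194962, 206.944042) px
  c1 = (589.662760, 179.798868) px
  c2 = (554.730806, 99.399041) px
  c3 = (492.765685, 122.251887) px
Planar DLT: solve 8×8 A·h = b for H (H[2,2]=1):
  H  [+656.03795 +244.21731 +542.31697]
  H  [-128.24936 +605.44953 +151.68030]
  H  [+0.37403 -0.03682 +1.00000]
B = K⁻¹H; ‖b₁‖=0.773817, ‖b₂‖=0.773817; λ = 2/(‖b₁‖+‖b₂‖) = 1.292295, sign → tz>0 ⇒ λ=+1.292295
r₁ = λ·B[:,0] = (+0.81451,-0.32085,+0.48335); r₂ = λ·B[:,1] = (+0.39041,+0.91941,-0.04759)
r₃ = r₁×r₂ = (-0.42913,+0.22747,+0.87413); SVD([r₁ r₂ r₃]) → R = UVᵀ:
  R  [+0.81451 +0.39041 -0.42913]
  R  [-0.32085 +0.91941 +0.22747]
  R  [+0.48335 -0.04759 +0.87413]
t = (+0.33118, -0.11714, +1.29229) m
tr R = 2.608052; θ = arccos((tr R − 1)/2) = 0.636761 rad = 36.484°
axis k = ((R−Rᵀ)₃₂, (R−Rᵀ)₁₃, (R−Rᵀ)₂₁) / (2 sinθ) = (-0.231295, -0.767318, -0.598102)
rvec = θ·k = (-0.147280, -0.488598, -0.380848)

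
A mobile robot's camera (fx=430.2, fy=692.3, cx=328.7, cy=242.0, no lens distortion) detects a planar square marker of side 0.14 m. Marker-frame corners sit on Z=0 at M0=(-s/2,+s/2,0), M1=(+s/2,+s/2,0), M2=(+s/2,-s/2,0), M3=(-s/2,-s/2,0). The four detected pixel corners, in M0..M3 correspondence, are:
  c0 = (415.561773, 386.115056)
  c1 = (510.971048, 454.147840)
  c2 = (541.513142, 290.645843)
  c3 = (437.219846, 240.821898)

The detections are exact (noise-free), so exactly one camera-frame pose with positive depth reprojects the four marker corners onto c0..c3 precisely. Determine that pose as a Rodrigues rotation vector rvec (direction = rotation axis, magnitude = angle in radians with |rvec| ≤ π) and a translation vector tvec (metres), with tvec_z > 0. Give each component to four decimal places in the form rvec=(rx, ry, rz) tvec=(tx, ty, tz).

Intrinsics K: fx=430.2, fy=692.3, cx=328.7, cy=242.0
Marker side s = 0.14 m; corners in marker frame (Z=0):
  M0 = (-0.0700, +0.0700, 0)
  M1 = (+0.0700, +0.0700, 0)
  M2 = (+0.0700, -0.0700, 0)
  M3 = (-0.0700, -0.0700, 0)
Detected image corners:
  c0 = (415.561773, 386.115056) px
  c1 = (510.971048, 454.147840) px
  c2 = (541.513142, 290.645843) px
  c3 = (437.219846, 240.821898) px
Planar DLT: solve 8×8 A·h = b for H (H[2,2]=1):
  H  [+242.48548 -4.35714 +472.52376]
  H  [+84.32357 +1227.85751 +342.93874]
  H  [-0.98653 +0.37765 +1.00000]
B = K⁻¹H; ‖b₁‖=1.710735, ‖b₂‖=1.710735; λ = 2/(‖b₁‖+‖b₂‖) = 0.584544, sign → tz>0 ⇒ λ=+0.584544
r₁ = λ·B[:,0] = (+0.77009,+0.27278,-0.57667); r₂ = λ·B[:,1] = (-0.17459,+0.95958,+0.22075)
r₃ = r₁×r₂ = (+0.61357,-0.06932,+0.78659); SVD([r₁ r₂ r₃]) → R = UVᵀ:
  R  [+0.77009 -0.17459 +0.61357]
  R  [+0.27278 +0.95958 -0.06932]
  R  [-0.57667 +0.22075 +0.78659]
t = (+0.19542, +0.08523, +0.58454) m
tr R = 2.516259; θ = arccos((tr R − 1)/2) = 0.710357 rad = 40.700°
axis k = ((R−Rᵀ)₃₂, (R−Rᵀ)₁₃, (R−Rᵀ)₂₁) / (2 sinθ) = (+0.222413, +0.912617, +0.343019)
rvec = θ·k = (+0.157993, +0.648284, +0.243666)

rvec=(0.1580, 0.6483, 0.2437) tvec=(0.1954, 0.0852, 0.5845)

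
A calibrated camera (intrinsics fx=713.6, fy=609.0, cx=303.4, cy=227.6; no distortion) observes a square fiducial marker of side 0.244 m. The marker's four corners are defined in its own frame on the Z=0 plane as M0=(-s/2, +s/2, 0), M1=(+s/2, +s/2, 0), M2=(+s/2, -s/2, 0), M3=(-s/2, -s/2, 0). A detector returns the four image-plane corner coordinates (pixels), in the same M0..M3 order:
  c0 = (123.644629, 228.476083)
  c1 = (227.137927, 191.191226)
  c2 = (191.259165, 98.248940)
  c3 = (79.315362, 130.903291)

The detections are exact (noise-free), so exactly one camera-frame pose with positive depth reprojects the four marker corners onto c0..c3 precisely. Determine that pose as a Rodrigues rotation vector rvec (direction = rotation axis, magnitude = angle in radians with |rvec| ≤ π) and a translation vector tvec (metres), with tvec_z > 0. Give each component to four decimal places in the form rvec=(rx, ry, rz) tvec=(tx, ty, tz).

Intrinsics K: fx=713.6, fy=609.0, cx=303.4, cy=227.6
Marker side s = 0.244 m; corners in marker frame (Z=0):
  M0 = (-0.1220, +0.1220, 0)
  M1 = (+0.1220, +0.1220, 0)
  M2 = (+0.1220, -0.1220, 0)
  M3 = (-0.1220, -0.1220, 0)
Detected image corners:
  c0 = (123.644629, 228.476083) px
  c1 = (227.137927, 191.191226) px
  c2 = (191.259165, 98.248940) px
  c3 = (79.315362, 130.903291) px
Planar DLT: solve 8×8 A·h = b for H (H[2,2]=1):
  H  [+484.36594 +197.57343 +157.70557]
  H  [-98.29753 +425.37299 +162.87394]
  H  [+0.27911 +0.21760 +1.00000]
B = K⁻¹H; ‖b₁‖=0.679864, ‖b₂‖=0.679864; λ = 2/(‖b₁‖+‖b₂‖) = 1.470883, sign → tz>0 ⇒ λ=+1.470883
r₁ = λ·B[:,0] = (+0.82384,-0.39084,+0.41053); r₂ = λ·B[:,1] = (+0.27116,+0.90776,+0.32007)
r₃ = r₁×r₂ = (-0.49776,-0.15237,+0.85383); SVD([r₁ r₂ r₃]) → R = UVᵀ:
  R  [+0.82384 +0.27116 -0.49776]
  R  [-0.39084 +0.90776 -0.15237]
  R  [+0.41053 +0.32007 +0.85383]
t = (-0.30031, -0.15633, +1.47088) m
tr R = 2.585423; θ = arccos((tr R − 1)/2) = 0.655552 rad = 37.560°
axis k = ((R−Rᵀ)₃₂, (R−Rᵀ)₁₃, (R−Rᵀ)₂₁) / (2 sinθ) = (+0.387498, -0.744996, -0.542980)
rvec = θ·k = (+0.254025, -0.488383, -0.355952)

rvec=(0.2540, -0.4884, -0.3560) tvec=(-0.3003, -0.1563, 1.4709)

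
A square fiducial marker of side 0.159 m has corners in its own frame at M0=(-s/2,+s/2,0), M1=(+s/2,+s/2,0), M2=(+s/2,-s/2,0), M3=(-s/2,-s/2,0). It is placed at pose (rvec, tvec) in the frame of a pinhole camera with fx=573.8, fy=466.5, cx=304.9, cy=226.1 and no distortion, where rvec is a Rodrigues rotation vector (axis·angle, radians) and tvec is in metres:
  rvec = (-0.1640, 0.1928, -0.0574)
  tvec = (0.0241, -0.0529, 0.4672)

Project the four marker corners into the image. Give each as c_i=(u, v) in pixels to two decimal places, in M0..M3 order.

Intrinsics K: fx=573.8, fy=466.5, cx=304.9, cy=226.1
Marker side s = 0.159 m; corners in marker frame (Z=0):
  M0 = (-0.0795, +0.0795, 0)
  M1 = (+0.0795, +0.0795, 0)
  M2 = (+0.0795, -0.0795, 0)
  M3 = (-0.0795, -0.0795, 0)
rvec = (-0.1640, 0.1928, -0.0574), |rvec| = θ = 0.25954 rad = 14.871°
Rodrigues: sinθ=0.25664, 1−cosθ=0.03349; R = I + sinθ·[k]× + (1−cosθ)·[k]×²:
    [+0.97988 +0.04104 +0.19532]
    [-0.07248 +0.98499 +0.15666]
    [-0.18596 -0.16767 +0.96815]
t = (0.0241, -0.0529, 0.4672) m
M0: Pc = R·M0+t = (-0.05054, +0.03117, +0.46865); u = 573.8·(-0.05054)/0.46865 + 304.9 = 243.0234, v = 466.5·(+0.03117)/0.46865 + 226.1 = 257.1254
M1: Pc = R·M1+t = (+0.10526, +0.01964, +0.43909); u = 573.8·(+0.10526)/0.43909 + 304.9 = 442.4580, v = 466.5·(+0.01964)/0.43909 + 226.1 = 246.9710
M2: Pc = R·M2+t = (+0.09874, -0.13697, +0.46575); u = 573.8·(+0.09874)/0.46575 + 304.9 = 426.5456, v = 466.5·(-0.13697)/0.46575 + 226.1 = 88.9094
M3: Pc = R·M3+t = (-0.05706, -0.12544, +0.49531); u = 573.8·(-0.05706)/0.49531 + 304.9 = 238.7950, v = 466.5·(-0.12544)/0.49531 + 226.1 = 107.9528

c0=(243.02, 257.13) c1=(442.46, 246.97) c2=(426.55, 88.91) c3=(238.80, 107.95)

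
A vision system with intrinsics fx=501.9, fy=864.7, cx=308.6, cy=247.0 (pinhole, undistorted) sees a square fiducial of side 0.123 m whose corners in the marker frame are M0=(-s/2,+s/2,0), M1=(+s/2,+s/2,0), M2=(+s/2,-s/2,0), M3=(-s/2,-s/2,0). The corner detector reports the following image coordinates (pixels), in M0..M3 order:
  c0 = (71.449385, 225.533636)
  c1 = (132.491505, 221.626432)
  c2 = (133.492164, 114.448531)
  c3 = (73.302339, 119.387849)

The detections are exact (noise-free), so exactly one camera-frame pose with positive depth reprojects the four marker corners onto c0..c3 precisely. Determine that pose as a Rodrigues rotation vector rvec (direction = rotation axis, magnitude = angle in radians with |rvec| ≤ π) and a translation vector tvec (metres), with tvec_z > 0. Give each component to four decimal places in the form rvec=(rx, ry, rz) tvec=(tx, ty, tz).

rvec=(-0.1132, 0.0838, -0.0289) tvec=(-0.4025, -0.0874, 0.9803)

Intrinsics K: fx=501.9, fy=864.7, cx=308.6, cy=247.0
Marker side s = 0.123 m; corners in marker frame (Z=0):
  M0 = (-0.0615, +0.0615, 0)
  M1 = (+0.0615, +0.0615, 0)
  M2 = (+0.0615, -0.0615, 0)
  M3 = (-0.0615, -0.0615, 0)
Detected image corners:
  c0 = (71.449385, 225.533636) px
  c1 = (132.491505, 221.626432) px
  c2 = (133.492164, 114.448531) px
  c3 = (73.302339, 119.387849) px
Planar DLT: solve 8×8 A·h = b for H (H[2,2]=1):
  H  [+484.21464 -23.55780 +102.53332]
  H  [-50.20606 +847.35155 +169.87909]
  H  [-0.08349 -0.11628 +1.00000]
B = K⁻¹H; ‖b₁‖=1.020098, ‖b₂‖=1.020098; λ = 2/(‖b₁‖+‖b₂‖) = 0.980298, sign → tz>0 ⇒ λ=+0.980298
r₁ = λ·B[:,0] = (+0.99608,-0.03354,-0.08185); r₂ = λ·B[:,1] = (+0.02407,+0.99319,-0.11399)
r₃ = r₁×r₂ = (+0.08511,+0.11157,+0.99010); SVD([r₁ r₂ r₃]) → R = UVᵀ:
  R  [+0.99608 +0.02407 +0.08511]
  R  [-0.03354 +0.99319 +0.11157]
  R  [-0.08185 -0.11399 +0.99010]
t = (-0.40248, -0.08743, +0.98030) m
tr R = 2.979376; θ = arccos((tr R − 1)/2) = 0.143735 rad = 8.235°
axis k = ((R−Rᵀ)₃₂, (R−Rᵀ)₁₃, (R−Rᵀ)₂₁) / (2 sinθ) = (-0.787339, +0.582799, -0.201104)
rvec = θ·k = (-0.113169, +0.083769, -0.028906)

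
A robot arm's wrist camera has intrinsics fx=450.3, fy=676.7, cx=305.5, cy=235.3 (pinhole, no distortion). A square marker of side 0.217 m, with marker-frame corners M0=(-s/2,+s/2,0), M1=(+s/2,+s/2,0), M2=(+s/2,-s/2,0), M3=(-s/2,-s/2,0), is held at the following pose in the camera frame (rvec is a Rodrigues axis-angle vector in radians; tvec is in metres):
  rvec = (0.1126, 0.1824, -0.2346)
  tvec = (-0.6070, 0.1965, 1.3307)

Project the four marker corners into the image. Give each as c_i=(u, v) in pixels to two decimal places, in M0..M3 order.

c0=(79.04, 397.00) c1=(142.68, 377.58) c2=(122.15, 270.55) c3=(58.22, 293.58)

Intrinsics K: fx=450.3, fy=676.7, cx=305.5, cy=235.3
Marker side s = 0.217 m; corners in marker frame (Z=0):
  M0 = (-0.1085, +0.1085, 0)
  M1 = (+0.1085, +0.1085, 0)
  M2 = (+0.1085, -0.1085, 0)
  M3 = (-0.1085, -0.1085, 0)
rvec = (0.1126, 0.1824, -0.2346), |rvec| = θ = 0.31778 rad = 18.208°
Rodrigues: sinθ=0.31246, 1−cosθ=0.05007; R = I + sinθ·[k]× + (1−cosθ)·[k]×²:
    [+0.95622 +0.24085 +0.16625]
    [-0.22049 +0.96643 -0.13193]
    [-0.19244 +0.08950 +0.97722]
t = (-0.6070, 0.1965, 1.3307) m
M0: Pc = R·M0+t = (-0.68462, +0.32528, +1.36129); u = 450.3·(-0.68462)/1.36129 + 305.5 = 79.0363, v = 676.7·(+0.32528)/1.36129 + 235.3 = 396.9974
M1: Pc = R·M1+t = (-0.47712, +0.27743, +1.31953); u = 450.3·(-0.47712)/1.31953 + 305.5 = 142.6799, v = 676.7·(+0.27743)/1.31953 + 235.3 = 377.5777
M2: Pc = R·M2+t = (-0.52938, +0.06772, +1.30011); u = 450.3·(-0.52938)/1.30011 + 305.5 = 122.1452, v = 676.7·(+0.06772)/1.30011 + 235.3 = 270.5478
M3: Pc = R·M3+t = (-0.73688, +0.11557, +1.34187); u = 450.3·(-0.73688)/1.34187 + 305.5 = 58.2196, v = 676.7·(+0.11557)/1.34187 + 235.3 = 293.5794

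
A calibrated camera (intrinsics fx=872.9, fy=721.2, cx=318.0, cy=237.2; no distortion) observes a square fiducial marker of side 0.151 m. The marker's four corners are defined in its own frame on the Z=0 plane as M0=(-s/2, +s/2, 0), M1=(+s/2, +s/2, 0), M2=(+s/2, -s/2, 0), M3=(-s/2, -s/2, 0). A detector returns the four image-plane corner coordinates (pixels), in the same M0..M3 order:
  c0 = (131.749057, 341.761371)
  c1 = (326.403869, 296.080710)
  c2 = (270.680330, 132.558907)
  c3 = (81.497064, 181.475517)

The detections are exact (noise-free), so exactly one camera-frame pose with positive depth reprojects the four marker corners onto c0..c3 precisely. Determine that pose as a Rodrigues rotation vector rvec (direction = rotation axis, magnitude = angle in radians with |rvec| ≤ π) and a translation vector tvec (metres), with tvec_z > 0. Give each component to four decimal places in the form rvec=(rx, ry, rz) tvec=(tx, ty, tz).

Intrinsics K: fx=872.9, fy=721.2, cx=318.0, cy=237.2
Marker side s = 0.151 m; corners in marker frame (Z=0):
  M0 = (-0.0755, +0.0755, 0)
  M1 = (+0.0755, +0.0755, 0)
  M2 = (+0.0755, -0.0755, 0)
  M3 = (-0.0755, -0.0755, 0)
Detected image corners:
  c0 = (131.749057, 341.761371) px
  c1 = (326.403869, 296.080710) px
  c2 = (270.680330, 132.558907) px
  c3 = (81.497064, 181.475517) px
Planar DLT: solve 8×8 A·h = b for H (H[2,2]=1):
  H  [+1235.64117 +322.13183 +201.04357]
  H  [-354.64353 +1038.54140 +237.41782]
  H  [-0.17352 -0.14090 +1.00000]
B = K⁻¹H; ‖b₁‖=1.551071, ‖b₂‖=1.551071; λ = 2/(‖b₁‖+‖b₂‖) = 0.644716, sign → tz>0 ⇒ λ=+0.644716
r₁ = λ·B[:,0] = (+0.95339,-0.28024,-0.11187); r₂ = λ·B[:,1] = (+0.27102,+0.95828,-0.09084)
r₃ = r₁×r₂ = (+0.13266,+0.05628,+0.98956); SVD([r₁ r₂ r₃]) → R = UVᵀ:
  R  [+0.95339 +0.27102 +0.13266]
  R  [-0.28024 +0.95828 +0.05628]
  R  [-0.11187 -0.09084 +0.98956]
t = (-0.08638, +0.00019, +0.64472) m
tr R = 2.901230; θ = arccos((tr R − 1)/2) = 0.315585 rad = 18.082°
axis k = ((R−Rᵀ)₃₂, (R−Rᵀ)₁₃, (R−Rᵀ)₂₁) / (2 sinθ) = (-0.237010, +0.393941, -0.888052)
rvec = θ·k = (-0.074797, +0.124322, -0.280256)

rvec=(-0.0748, 0.1243, -0.2803) tvec=(-0.0864, 0.0002, 0.6447)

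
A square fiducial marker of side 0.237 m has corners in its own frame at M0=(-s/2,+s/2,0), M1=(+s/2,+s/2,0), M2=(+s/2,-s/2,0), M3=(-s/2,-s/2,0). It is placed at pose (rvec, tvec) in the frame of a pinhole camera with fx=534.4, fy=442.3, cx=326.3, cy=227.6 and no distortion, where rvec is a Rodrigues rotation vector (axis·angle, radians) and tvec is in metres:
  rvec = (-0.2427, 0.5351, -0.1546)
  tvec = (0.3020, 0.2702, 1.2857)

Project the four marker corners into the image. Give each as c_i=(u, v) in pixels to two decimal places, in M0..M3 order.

c0=(412.32, 365.42) c1=(510.51, 360.41) c2=(492.94, 273.86) c3=(400.76, 285.87)

Intrinsics K: fx=534.4, fy=442.3, cx=326.3, cy=227.6
Marker side s = 0.237 m; corners in marker frame (Z=0):
  M0 = (-0.1185, +0.1185, 0)
  M1 = (+0.1185, +0.1185, 0)
  M2 = (+0.1185, -0.1185, 0)
  M3 = (-0.1185, -0.1185, 0)
rvec = (-0.2427, 0.5351, -0.1546), |rvec| = θ = 0.60757 rad = 34.811°
Rodrigues: sinθ=0.57087, 1−cosθ=0.17896; R = I + sinθ·[k]× + (1−cosθ)·[k]×²:
    [+0.84960 +0.08230 +0.52097]
    [-0.20822 +0.95986 +0.18794]
    [-0.48459 -0.26815 +0.83263]
t = (0.3020, 0.2702, 1.2857) m
M0: Pc = R·M0+t = (+0.21108, +0.40862, +1.31135); u = 534.4·(+0.21108)/1.31135 + 326.3 = 412.3174, v = 442.3·(+0.40862)/1.31135 + 227.6 = 365.4211
M1: Pc = R·M1+t = (+0.41243, +0.35927, +1.19650); u = 534.4·(+0.41243)/1.19650 + 326.3 = 510.5060, v = 442.3·(+0.35927)/1.19650 + 227.6 = 360.4076
M2: Pc = R·M2+t = (+0.39292, +0.13178, +1.26005); u = 534.4·(+0.39292)/1.26005 + 326.3 = 492.9431, v = 442.3·(+0.13178)/1.26005 + 227.6 = 273.8580
M3: Pc = R·M3+t = (+0.19157, +0.18113, +1.37490); u = 534.4·(+0.19157)/1.37490 + 326.3 = 400.7600, v = 442.3·(+0.18113)/1.37490 + 227.6 = 285.8694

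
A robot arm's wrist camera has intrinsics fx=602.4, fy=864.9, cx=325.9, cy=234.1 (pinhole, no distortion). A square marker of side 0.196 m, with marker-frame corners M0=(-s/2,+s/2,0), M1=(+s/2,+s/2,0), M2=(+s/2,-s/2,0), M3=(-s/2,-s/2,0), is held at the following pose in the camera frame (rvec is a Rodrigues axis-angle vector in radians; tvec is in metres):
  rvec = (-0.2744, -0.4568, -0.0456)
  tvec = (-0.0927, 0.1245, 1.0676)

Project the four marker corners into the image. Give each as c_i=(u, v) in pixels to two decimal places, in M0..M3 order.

c0=(223.24, 421.89) c1=(328.94, 409.70) c2=(317.92, 258.43) c3=(216.29, 257.57)

Intrinsics K: fx=602.4, fy=864.9, cx=325.9, cy=234.1
Marker side s = 0.196 m; corners in marker frame (Z=0):
  M0 = (-0.0980, +0.0980, 0)
  M1 = (+0.0980, +0.0980, 0)
  M2 = (+0.0980, -0.0980, 0)
  M3 = (-0.0980, -0.0980, 0)
rvec = (-0.2744, -0.4568, -0.0456), |rvec| = θ = 0.53483 rad = 30.643°
Rodrigues: sinθ=0.50969, 1−cosθ=0.13964; R = I + sinθ·[k]× + (1−cosθ)·[k]×²:
    [+0.89712 +0.10465 -0.42922]
    [+0.01774 +0.96223 +0.27167]
    [+0.44144 -0.25134 +0.86137]
t = (-0.0927, 0.1245, 1.0676) m
M0: Pc = R·M0+t = (-0.17036, +0.21706, +0.99971); u = 602.4·(-0.17036)/0.99971 + 325.9 = 223.2442, v = 864.9·(+0.21706)/0.99971 + 234.1 = 421.8900
M1: Pc = R·M1+t = (+0.00547, +0.22054, +1.08623); u = 602.4·(+0.00547)/1.08623 + 325.9 = 328.9352, v = 864.9·(+0.22054)/1.08623 + 234.1 = 409.6998
M2: Pc = R·M2+t = (-0.01504, +0.03194, +1.13549); u = 602.4·(-0.01504)/1.13549 + 325.9 = 317.9218, v = 864.9·(+0.03194)/1.13549 + 234.1 = 258.4286
M3: Pc = R·M3+t = (-0.19087, +0.02846, +1.04897); u = 602.4·(-0.19087)/1.04897 + 325.9 = 216.2859, v = 864.9·(+0.02846)/1.04897 + 234.1 = 257.5690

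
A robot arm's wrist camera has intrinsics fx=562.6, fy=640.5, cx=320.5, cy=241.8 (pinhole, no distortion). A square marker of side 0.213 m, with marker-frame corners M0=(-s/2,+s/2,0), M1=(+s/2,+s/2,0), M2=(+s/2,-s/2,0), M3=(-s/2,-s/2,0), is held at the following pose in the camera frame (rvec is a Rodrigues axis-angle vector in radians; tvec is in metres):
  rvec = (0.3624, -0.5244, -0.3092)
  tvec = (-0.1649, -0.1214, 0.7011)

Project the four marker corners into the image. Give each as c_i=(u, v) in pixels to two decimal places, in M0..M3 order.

c0=(133.89, 254.13) c1=(280.08, 187.96) c2=(242.18, 8.30) c3=(69.44, 57.16)

Intrinsics K: fx=562.6, fy=640.5, cx=320.5, cy=241.8
Marker side s = 0.213 m; corners in marker frame (Z=0):
  M0 = (-0.1065, +0.1065, 0)
  M1 = (+0.1065, +0.1065, 0)
  M2 = (+0.1065, -0.1065, 0)
  M3 = (-0.1065, -0.1065, 0)
rvec = (0.3624, -0.5244, -0.3092), |rvec| = θ = 0.70847 rad = 40.593°
Rodrigues: sinθ=0.65067, 1−cosθ=0.24064; R = I + sinθ·[k]× + (1−cosθ)·[k]×²:
    [+0.82232 +0.19286 -0.53534]
    [-0.37509 +0.89120 -0.25510]
    [+0.42790 +0.41057 +0.80519]
t = (-0.1649, -0.1214, 0.7011) m
M0: Pc = R·M0+t = (-0.23194, +0.01346, +0.69925); u = 562.6·(-0.23194)/0.69925 + 320.5 = 133.8899, v = 640.5·(+0.01346)/0.69925 + 241.8 = 254.1285
M1: Pc = R·M1+t = (-0.05678, -0.06643, +0.79040); u = 562.6·(-0.05678)/0.79040 + 320.5 = 280.0823, v = 640.5·(-0.06643)/0.79040 + 241.8 = 187.9649
M2: Pc = R·M2+t = (-0.09786, -0.25626, +0.70295); u = 562.6·(-0.09786)/0.70295 + 320.5 = 242.1760, v = 640.5·(-0.25626)/0.70295 + 241.8 = 8.3049
M3: Pc = R·M3+t = (-0.27302, -0.17637, +0.61180); u = 562.6·(-0.27302)/0.61180 + 320.5 = 69.4397, v = 640.5·(-0.17637)/0.61180 + 241.8 = 57.1617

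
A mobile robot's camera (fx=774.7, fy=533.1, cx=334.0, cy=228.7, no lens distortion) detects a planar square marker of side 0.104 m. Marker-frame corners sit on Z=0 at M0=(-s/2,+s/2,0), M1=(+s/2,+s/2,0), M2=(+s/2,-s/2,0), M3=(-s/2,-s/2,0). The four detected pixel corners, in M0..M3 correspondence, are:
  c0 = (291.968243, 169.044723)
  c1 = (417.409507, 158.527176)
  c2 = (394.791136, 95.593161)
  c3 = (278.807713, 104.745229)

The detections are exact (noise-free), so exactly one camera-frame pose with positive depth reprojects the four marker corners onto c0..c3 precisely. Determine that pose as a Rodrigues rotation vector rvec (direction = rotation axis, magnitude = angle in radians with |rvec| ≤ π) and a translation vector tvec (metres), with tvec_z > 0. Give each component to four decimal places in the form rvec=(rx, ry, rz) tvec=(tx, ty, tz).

rvec=(-0.5353, -0.0226, -0.1405) tvec=(0.0100, -0.1216, 0.6613)

Intrinsics K: fx=774.7, fy=533.1, cx=334.0, cy=228.7
Marker side s = 0.104 m; corners in marker frame (Z=0):
  M0 = (-0.0520, +0.0520, 0)
  M1 = (+0.0520, +0.0520, 0)
  M2 = (+0.0520, -0.0520, 0)
  M3 = (-0.0520, -0.0520, 0)
Detected image corners:
  c0 = (291.968243, 169.044723) px
  c1 = (417.409507, 158.527176) px
  c2 = (394.791136, 95.593161) px
  c3 = (278.807713, 104.745229) px
Planar DLT: solve 8×8 A·h = b for H (H[2,2]=1):
  H  [+1189.27628 -92.75485 +345.66357]
  H  [-82.70229 +510.52258 +130.68745]
  H  [+0.08791 -0.76640 +1.00000]
B = K⁻¹H; ‖b₁‖=1.512171, ‖b₂‖=1.512171; λ = 2/(‖b₁‖+‖b₂‖) = 0.661301, sign → tz>0 ⇒ λ=+0.661301
r₁ = λ·B[:,0] = (+0.99013,-0.12753,+0.05813); r₂ = λ·B[:,1] = (+0.13933,+0.85072,-0.50682)
r₃ = r₁×r₂ = (+0.01518,+0.50991,+0.86009); SVD([r₁ r₂ r₃]) → R = UVᵀ:
  R  [+0.99013 +0.13933 +0.01518]
  R  [-0.12753 +0.85072 +0.50991]
  R  [+0.05813 -0.50682 +0.86009]
t = (+0.00996, -0.12158, +0.66130) m
tr R = 2.700940; θ = arccos((tr R − 1)/2) = 0.553918 rad = 31.737°
axis k = ((R−Rᵀ)₃₂, (R−Rᵀ)₁₃, (R−Rᵀ)₂₁) / (2 sinθ) = (-0.966432, -0.040827, -0.253656)
rvec = θ·k = (-0.535325, -0.022615, -0.140505)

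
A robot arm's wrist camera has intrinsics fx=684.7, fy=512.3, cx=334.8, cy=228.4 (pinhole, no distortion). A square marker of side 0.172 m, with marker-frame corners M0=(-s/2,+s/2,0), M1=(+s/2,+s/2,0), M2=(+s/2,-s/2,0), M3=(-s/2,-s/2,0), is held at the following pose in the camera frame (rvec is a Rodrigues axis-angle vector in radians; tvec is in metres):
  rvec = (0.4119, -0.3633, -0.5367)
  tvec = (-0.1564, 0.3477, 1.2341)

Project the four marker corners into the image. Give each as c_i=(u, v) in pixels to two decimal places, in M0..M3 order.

c0=(231.36, 417.35) c1=(307.29, 373.81) c2=(265.26, 326.59) c3=(182.79, 371.56)

Intrinsics K: fx=684.7, fy=512.3, cx=334.8, cy=228.4
Marker side s = 0.172 m; corners in marker frame (Z=0):
  M0 = (-0.0860, +0.0860, 0)
  M1 = (+0.0860, +0.0860, 0)
  M2 = (+0.0860, -0.0860, 0)
  M3 = (-0.0860, -0.0860, 0)
rvec = (0.4119, -0.3633, -0.5367), |rvec| = θ = 0.76792 rad = 43.998°
Rodrigues: sinθ=0.69464, 1−cosθ=0.28064; R = I + sinθ·[k]× + (1−cosθ)·[k]×²:
    [+0.80010 +0.41427 -0.43384]
    [-0.55670 +0.78217 -0.27980]
    [+0.22342 +0.46539 +0.85644]
t = (-0.1564, 0.3477, 1.2341) m
M0: Pc = R·M0+t = (-0.18958, +0.46284, +1.25491); u = 684.7·(-0.18958)/1.25491 + 334.8 = 231.3609, v = 512.3·(+0.46284)/1.25491 + 228.4 = 417.3497
M1: Pc = R·M1+t = (-0.05196, +0.36709, +1.29334); u = 684.7·(-0.05196)/1.29334 + 334.8 = 307.2900, v = 512.3·(+0.36709)/1.29334 + 228.4 = 373.8071
M2: Pc = R·M2+t = (-0.12322, +0.23256, +1.21329); u = 684.7·(-0.12322)/1.21329 + 334.8 = 265.2639, v = 512.3·(+0.23256)/1.21329 + 228.4 = 326.5948
M3: Pc = R·M3+t = (-0.26084, +0.32831, +1.17486); u = 684.7·(-0.26084)/1.17486 + 334.8 = 182.7869, v = 512.3·(+0.32831)/1.17486 + 228.4 = 371.5597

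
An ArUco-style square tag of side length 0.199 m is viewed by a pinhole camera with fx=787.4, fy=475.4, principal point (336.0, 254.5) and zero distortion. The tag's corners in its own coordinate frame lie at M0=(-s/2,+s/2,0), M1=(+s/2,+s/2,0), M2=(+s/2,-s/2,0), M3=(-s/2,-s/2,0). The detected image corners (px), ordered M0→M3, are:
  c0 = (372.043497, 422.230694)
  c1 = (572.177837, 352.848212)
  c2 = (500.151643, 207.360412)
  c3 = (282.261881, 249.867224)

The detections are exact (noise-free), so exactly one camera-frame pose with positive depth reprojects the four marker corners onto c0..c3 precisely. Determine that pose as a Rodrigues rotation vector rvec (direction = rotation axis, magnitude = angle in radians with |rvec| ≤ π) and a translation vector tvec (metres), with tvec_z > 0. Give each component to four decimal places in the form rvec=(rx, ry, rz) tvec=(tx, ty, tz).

Intrinsics K: fx=787.4, fy=475.4, cx=336.0, cy=254.5
Marker side s = 0.199 m; corners in marker frame (Z=0):
  M0 = (-0.0995, +0.0995, 0)
  M1 = (+0.0995, +0.0995, 0)
  M2 = (+0.0995, -0.0995, 0)
  M3 = (-0.0995, -0.0995, 0)
Detected image corners:
  c0 = (372.043497, 422.230694) px
  c1 = (572.177837, 352.848212) px
  c2 = (500.151643, 207.360412) px
  c3 = (282.261881, 249.867224) px
Planar DLT: solve 8×8 A·h = b for H (H[2,2]=1):
  H  [+1429.84722 +439.85450 +441.15762]
  H  [-10.55895 +819.26395 +306.30855]
  H  [+0.88014 +0.08620 +1.00000]
B = K⁻¹H; ‖b₁‖=1.758589, ‖b₂‖=1.758589; λ = 2/(‖b₁‖+‖b₂‖) = 0.568638, sign → tz>0 ⇒ λ=+0.568638
r₁ = λ·B[:,0] = (+0.81903,-0.28056,+0.50048); r₂ = λ·B[:,1] = (+0.29673,+0.95370,+0.04902)
r₃ = r₁×r₂ = (-0.49106,+0.10836,+0.86436); SVD([r₁ r₂ r₃]) → R = UVᵀ:
  R  [+0.81903 +0.29673 -0.49106]
  R  [-0.28056 +0.95370 +0.10836]
  R  [+0.50048 +0.04902 +0.86436]
t = (+0.07594, +0.06197, +0.56864) m
tr R = 2.637092; θ = arccos((tr R − 1)/2) = 0.611921 rad = 35.060°
axis k = ((R−Rᵀ)₃₂, (R−Rᵀ)₁₃, (R−Rᵀ)₂₁) / (2 sinθ) = (-0.051656, -0.863045, -0.502479)
rvec = θ·k = (-0.031609, -0.528115, -0.307477)

rvec=(-0.0316, -0.5281, -0.3075) tvec=(0.0759, 0.0620, 0.5686)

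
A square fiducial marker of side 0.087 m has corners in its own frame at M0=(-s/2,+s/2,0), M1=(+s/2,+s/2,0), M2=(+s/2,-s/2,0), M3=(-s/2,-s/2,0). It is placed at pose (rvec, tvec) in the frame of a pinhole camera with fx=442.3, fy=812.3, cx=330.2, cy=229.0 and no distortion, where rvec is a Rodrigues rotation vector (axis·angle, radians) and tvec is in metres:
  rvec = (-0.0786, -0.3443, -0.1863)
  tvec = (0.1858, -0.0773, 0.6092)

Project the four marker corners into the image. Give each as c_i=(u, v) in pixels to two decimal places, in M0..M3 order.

c0=(445.23, 191.47) c1=(496.90, 174.18) c2=(483.89, 63.92) c3=(431.91, 75.58)

Intrinsics K: fx=442.3, fy=812.3, cx=330.2, cy=229.0
Marker side s = 0.087 m; corners in marker frame (Z=0):
  M0 = (-0.0435, +0.0435, 0)
  M1 = (+0.0435, +0.0435, 0)
  M2 = (+0.0435, -0.0435, 0)
  M3 = (-0.0435, -0.0435, 0)
rvec = (-0.0786, -0.3443, -0.1863), |rvec| = θ = 0.39928 rad = 22.877°
Rodrigues: sinθ=0.38876, 1−cosθ=0.07866; R = I + sinθ·[k]× + (1−cosθ)·[k]×²:
    [+0.92439 +0.19474 -0.32800]
    [-0.16804 +0.97983 +0.10818]
    [+0.34245 -0.04488 +0.93846]
t = (0.1858, -0.0773, 0.6092) m
M0: Pc = R·M0+t = (+0.15406, -0.02737, +0.59235); u = 442.3·(+0.15406)/0.59235 + 330.2 = 445.2346, v = 812.3·(-0.02737)/0.59235 + 229.0 = 191.4700
M1: Pc = R·M1+t = (+0.23448, -0.04199, +0.62214); u = 442.3·(+0.23448)/0.62214 + 330.2 = 496.9000, v = 812.3·(-0.04199)/0.62214 + 229.0 = 174.1797
M2: Pc = R·M2+t = (+0.21754, -0.12723, +0.62605); u = 442.3·(+0.21754)/0.62605 + 330.2 = 483.8905, v = 812.3·(-0.12723)/0.62605 + 229.0 = 63.9160
M3: Pc = R·M3+t = (+0.13712, -0.11261, +0.59626); u = 442.3·(+0.13712)/0.59626 + 330.2 = 431.9135, v = 812.3·(-0.11261)/0.59626 + 229.0 = 75.5835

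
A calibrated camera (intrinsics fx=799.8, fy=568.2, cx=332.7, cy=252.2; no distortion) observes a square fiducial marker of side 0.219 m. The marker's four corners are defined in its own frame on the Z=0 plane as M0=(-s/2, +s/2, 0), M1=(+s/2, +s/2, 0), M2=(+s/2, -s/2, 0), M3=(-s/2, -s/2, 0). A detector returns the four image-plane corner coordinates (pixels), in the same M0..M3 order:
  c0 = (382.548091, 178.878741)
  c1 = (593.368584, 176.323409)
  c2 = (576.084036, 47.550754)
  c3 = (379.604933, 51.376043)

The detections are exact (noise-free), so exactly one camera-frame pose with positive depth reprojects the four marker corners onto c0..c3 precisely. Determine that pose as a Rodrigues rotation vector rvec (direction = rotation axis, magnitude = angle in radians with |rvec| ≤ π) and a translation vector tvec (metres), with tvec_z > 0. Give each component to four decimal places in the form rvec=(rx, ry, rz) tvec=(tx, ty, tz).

Intrinsics K: fx=799.8, fy=568.2, cx=332.7, cy=252.2
Marker side s = 0.219 m; corners in marker frame (Z=0):
  M0 = (-0.1095, +0.1095, 0)
  M1 = (+0.1095, +0.1095, 0)
  M2 = (+0.1095, -0.1095, 0)
  M3 = (-0.1095, -0.1095, 0)
Detected image corners:
  c0 = (382.548091, 178.878741) px
  c1 = (593.368584, 176.323409) px
  c2 = (576.084036, 47.550754) px
  c3 = (379.604933, 51.376043) px
Planar DLT: solve 8×8 A·h = b for H (H[2,2]=1):
  H  [+903.07616 -108.01518 +482.13169]
  H  [-20.70828 +548.87907 +111.30414]
  H  [-0.05320 -0.31892 +1.00000]
B = K⁻¹H; ‖b₁‖=1.152555, ‖b₂‖=1.152555; λ = 2/(‖b₁‖+‖b₂‖) = 0.867637, sign → tz>0 ⇒ λ=+0.867637
r₁ = λ·B[:,0] = (+0.99887,-0.01114,-0.04615); r₂ = λ·B[:,1] = (-0.00207,+0.96095,-0.27671)
r₃ = r₁×r₂ = (+0.04743,+0.27649,+0.95985); SVD([r₁ r₂ r₃]) → R = UVᵀ:
  R  [+0.99887 -0.00207 +0.04743]
  R  [-0.01114 +0.96095 +0.27649]
  R  [-0.04615 -0.27671 +0.95985]
t = (+0.16211, -0.21515, +0.86764) m
tr R = 2.919670; θ = arccos((tr R − 1)/2) = 0.284382 rad = 16.294°
axis k = ((R−Rᵀ)₃₂, (R−Rᵀ)₁₃, (R−Rᵀ)₂₁) / (2 sinθ) = (-0.985861, +0.166785, -0.016151)
rvec = θ·k = (-0.280362, +0.047431, -0.004593)

rvec=(-0.2804, 0.0474, -0.0046) tvec=(0.1621, -0.2151, 0.8676)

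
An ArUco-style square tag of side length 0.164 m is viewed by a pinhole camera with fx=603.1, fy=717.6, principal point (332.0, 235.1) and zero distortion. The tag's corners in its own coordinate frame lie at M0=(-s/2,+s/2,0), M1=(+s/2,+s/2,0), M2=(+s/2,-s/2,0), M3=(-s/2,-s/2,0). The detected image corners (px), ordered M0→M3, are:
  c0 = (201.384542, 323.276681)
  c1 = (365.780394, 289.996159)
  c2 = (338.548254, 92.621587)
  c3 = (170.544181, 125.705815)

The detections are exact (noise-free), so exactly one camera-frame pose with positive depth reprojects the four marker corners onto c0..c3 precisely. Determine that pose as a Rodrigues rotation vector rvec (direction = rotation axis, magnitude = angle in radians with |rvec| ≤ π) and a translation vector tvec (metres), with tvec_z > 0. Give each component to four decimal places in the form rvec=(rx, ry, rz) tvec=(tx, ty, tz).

rvec=(0.0735, -0.0224, -0.1665) tvec=(-0.0610, -0.0215, 0.5878)

Intrinsics K: fx=603.1, fy=717.6, cx=332.0, cy=235.1
Marker side s = 0.164 m; corners in marker frame (Z=0):
  M0 = (-0.0820, +0.0820, 0)
  M1 = (+0.0820, +0.0820, 0)
  M2 = (+0.0820, -0.0820, 0)
  M3 = (-0.0820, -0.0820, 0)
Detected image corners:
  c0 = (201.384542, 323.276681) px
  c1 = (365.780394, 289.996159) px
  c2 = (338.548254, 92.621587) px
  c3 = (170.544181, 125.705815) px
Planar DLT: solve 8×8 A·h = b for H (H[2,2]=1):
  H  [+1020.69811 +211.35129 +269.40360]
  H  [-196.62094 +1230.62337 +208.89554]
  H  [+0.02750 +0.12757 +1.00000]
B = K⁻¹H; ‖b₁‖=1.701212, ‖b₂‖=1.701212; λ = 2/(‖b₁‖+‖b₂‖) = 0.587816, sign → tz>0 ⇒ λ=+0.587816
r₁ = λ·B[:,0] = (+0.98593,-0.16636,+0.01616); r₂ = λ·B[:,1] = (+0.16471,+0.98349,+0.07499)
r₃ = r₁×r₂ = (-0.02837,-0.07127,+0.99705); SVD([r₁ r₂ r₃]) → R = UVᵀ:
  R  [+0.98593 +0.16471 -0.02837]
  R  [-0.16636 +0.98349 -0.07127]
  R  [+0.01616 +0.07499 +0.99705]
t = (-0.06101, -0.02147, +0.58782) m
tr R = 2.966473; θ = arccos((tr R − 1)/2) = 0.183360 rad = 10.506°
axis k = ((R−Rᵀ)₃₂, (R−Rᵀ)₁₃, (R−Rᵀ)₂₁) / (2 sinθ) = (+0.401086, -0.122127, -0.907863)
rvec = θ·k = (+0.073543, -0.022393, -0.166466)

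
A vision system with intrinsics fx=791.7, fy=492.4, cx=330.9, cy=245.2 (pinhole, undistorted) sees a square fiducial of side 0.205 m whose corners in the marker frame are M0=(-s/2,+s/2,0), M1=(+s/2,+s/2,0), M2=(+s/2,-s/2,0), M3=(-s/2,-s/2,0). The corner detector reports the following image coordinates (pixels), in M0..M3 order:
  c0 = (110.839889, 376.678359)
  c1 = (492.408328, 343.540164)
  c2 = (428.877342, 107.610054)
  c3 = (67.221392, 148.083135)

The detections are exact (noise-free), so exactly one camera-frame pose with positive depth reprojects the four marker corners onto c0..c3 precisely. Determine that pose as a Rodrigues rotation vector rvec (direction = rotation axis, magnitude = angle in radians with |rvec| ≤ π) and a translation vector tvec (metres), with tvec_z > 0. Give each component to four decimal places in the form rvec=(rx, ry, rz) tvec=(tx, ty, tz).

rvec=(-0.0938, 0.0895, -0.1529) tvec=(-0.0326, -0.0032, 0.4277)

Intrinsics K: fx=791.7, fy=492.4, cx=330.9, cy=245.2
Marker side s = 0.205 m; corners in marker frame (Z=0):
  M0 = (-0.1025, +0.1025, 0)
  M1 = (+0.1025, +0.1025, 0)
  M2 = (+0.1025, -0.1025, 0)
  M3 = (-0.1025, -0.1025, 0)
Detected image corners:
  c0 = (110.839889, 376.678359) px
  c1 = (492.408328, 343.540164) px
  c2 = (428.877342, 107.610054) px
  c3 = (67.221392, 148.083135) px
Planar DLT: solve 8×8 A·h = b for H (H[2,2]=1):
  H  [+1759.05592 +196.12256 +270.55509]
  H  [-226.59368 +1075.58774 +241.55497]
  H  [-0.19110 -0.23383 +1.00000]
B = K⁻¹H; ‖b₁‖=2.338331, ‖b₂‖=2.338331; λ = 2/(‖b₁‖+‖b₂‖) = 0.427655, sign → tz>0 ⇒ λ=+0.427655
r₁ = λ·B[:,0] = (+0.98435,-0.15610,-0.08173); r₂ = λ·B[:,1] = (+0.14774,+0.98396,-0.10000)
r₃ = r₁×r₂ = (+0.09603,+0.08636,+0.99163); SVD([r₁ r₂ r₃]) → R = UVᵀ:
  R  [+0.98435 +0.14774 +0.09603]
  R  [-0.15610 +0.98396 +0.08636]
  R  [-0.08173 -0.10000 +0.99163]
t = (-0.03260, -0.00317, +0.42766) m
tr R = 2.959938; θ = arccos((tr R − 1)/2) = 0.200492 rad = 11.487°
axis k = ((R−Rᵀ)₃₂, (R−Rᵀ)₁₃, (R−Rᵀ)₂₁) / (2 sinθ) = (-0.467892, +0.446276, -0.762834)
rvec = θ·k = (-0.093808, +0.089475, -0.152942)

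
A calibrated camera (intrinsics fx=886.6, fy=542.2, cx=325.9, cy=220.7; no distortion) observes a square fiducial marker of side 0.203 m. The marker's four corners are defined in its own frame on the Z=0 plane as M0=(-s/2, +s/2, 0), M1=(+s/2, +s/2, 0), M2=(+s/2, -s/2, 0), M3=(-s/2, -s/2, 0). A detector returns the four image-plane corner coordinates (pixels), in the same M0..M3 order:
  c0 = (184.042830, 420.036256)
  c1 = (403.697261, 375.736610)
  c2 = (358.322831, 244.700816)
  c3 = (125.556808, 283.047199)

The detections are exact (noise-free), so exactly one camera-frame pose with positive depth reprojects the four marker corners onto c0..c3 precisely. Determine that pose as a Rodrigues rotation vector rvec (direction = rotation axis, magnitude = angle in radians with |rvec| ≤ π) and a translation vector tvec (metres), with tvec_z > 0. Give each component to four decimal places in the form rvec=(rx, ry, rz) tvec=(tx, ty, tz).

rvec=(0.1435, -0.2405, -0.2307) tvec=(-0.0466, 0.1565, 0.7638)

Intrinsics K: fx=886.6, fy=542.2, cx=325.9, cy=220.7
Marker side s = 0.203 m; corners in marker frame (Z=0):
  M0 = (-0.1015, +0.1015, 0)
  M1 = (+0.1015, +0.1015, 0)
  M2 = (+0.1015, -0.1015, 0)
  M3 = (-0.1015, -0.1015, 0)
Detected image corners:
  c0 = (184.042830, 420.036256) px
  c1 = (403.697261, 375.736610) px
  c2 = (358.322831, 244.700816) px
  c3 = (125.556808, 283.047199) px
Planar DLT: solve 8×8 A·h = b for H (H[2,2]=1):
  H  [+1190.39458 +313.74279 +271.77413]
  H  [-109.06187 +732.43939 +331.77365]
  H  [+0.28659 +0.21974 +1.00000]
B = K⁻¹H; ‖b₁‖=1.309220, ‖b₂‖=1.309220; λ = 2/(‖b₁‖+‖b₂‖) = 0.763814, sign → tz>0 ⇒ λ=+0.763814
r₁ = λ·B[:,0] = (+0.94507,-0.24274,+0.21890); r₂ = λ·B[:,1] = (+0.20860,+0.96349,+0.16784)
r₃ = r₁×r₂ = (-0.25165,-0.11296,+0.96120); SVD([r₁ r₂ r₃]) → R = UVᵀ:
  R  [+0.94507 +0.20860 -0.25165]
  R  [-0.24274 +0.96349 -0.11296]
  R  [+0.21890 +0.16784 +0.96120]
t = (-0.04663, +0.15647, +0.76381) m
tr R = 2.869767; θ = arccos((tr R − 1)/2) = 0.362865 rad = 20.791°
axis k = ((R−Rᵀ)₃₂, (R−Rᵀ)₁₃, (R−Rᵀ)₂₁) / (2 sinθ) = (+0.395534, -0.662834, -0.635771)
rvec = θ·k = (+0.143525, -0.240519, -0.230699)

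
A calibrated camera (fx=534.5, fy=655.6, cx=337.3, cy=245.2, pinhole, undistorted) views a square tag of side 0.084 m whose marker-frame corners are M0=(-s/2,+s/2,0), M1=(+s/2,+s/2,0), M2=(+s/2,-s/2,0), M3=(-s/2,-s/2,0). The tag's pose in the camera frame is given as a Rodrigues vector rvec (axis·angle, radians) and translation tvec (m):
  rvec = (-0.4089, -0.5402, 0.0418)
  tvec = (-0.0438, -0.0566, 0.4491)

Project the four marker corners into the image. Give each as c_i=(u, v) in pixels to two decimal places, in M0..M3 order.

c0=(237.40, 206.86) c1=(331.53, 227.95) c2=(325.68, 125.03) c3=(237.91, 95.93)

Intrinsics K: fx=534.5, fy=655.6, cx=337.3, cy=245.2
Marker side s = 0.084 m; corners in marker frame (Z=0):
  M0 = (-0.0420, +0.0420, 0)
  M1 = (+0.0420, +0.0420, 0)
  M2 = (+0.0420, -0.0420, 0)
  M3 = (-0.0420, -0.0420, 0)
rvec = (-0.4089, -0.5402, 0.0418), |rvec| = θ = 0.67879 rad = 38.892°
Rodrigues: sinθ=0.62786, 1−cosθ=0.22167; R = I + sinθ·[k]× + (1−cosθ)·[k]×²:
    [+0.85877 +0.06760 -0.50788]
    [+0.14493 +0.91872 +0.36735]
    [+0.49144 -0.38908 +0.77917]
t = (-0.0438, -0.0566, 0.4491) m
M0: Pc = R·M0+t = (-0.07703, -0.02410, +0.41212); u = 534.5·(-0.07703)/0.41212 + 337.3 = 237.3968, v = 655.6·(-0.02410)/0.41212 + 245.2 = 206.8603
M1: Pc = R·M1+t = (-0.00489, -0.01193, +0.45340); u = 534.5·(-0.00489)/0.45340 + 337.3 = 331.5326, v = 655.6·(-0.01193)/0.45340 + 245.2 = 227.9545
M2: Pc = R·M2+t = (-0.01057, -0.08910, +0.48608); u = 534.5·(-0.01057)/0.48608 + 337.3 = 325.6759, v = 655.6·(-0.08910)/0.48608 + 245.2 = 125.0280
M3: Pc = R·M3+t = (-0.08271, -0.10127, +0.44480); u = 534.5·(-0.08271)/0.44480 + 337.3 = 237.9134, v = 655.6·(-0.10127)/0.44480 + 245.2 = 95.9313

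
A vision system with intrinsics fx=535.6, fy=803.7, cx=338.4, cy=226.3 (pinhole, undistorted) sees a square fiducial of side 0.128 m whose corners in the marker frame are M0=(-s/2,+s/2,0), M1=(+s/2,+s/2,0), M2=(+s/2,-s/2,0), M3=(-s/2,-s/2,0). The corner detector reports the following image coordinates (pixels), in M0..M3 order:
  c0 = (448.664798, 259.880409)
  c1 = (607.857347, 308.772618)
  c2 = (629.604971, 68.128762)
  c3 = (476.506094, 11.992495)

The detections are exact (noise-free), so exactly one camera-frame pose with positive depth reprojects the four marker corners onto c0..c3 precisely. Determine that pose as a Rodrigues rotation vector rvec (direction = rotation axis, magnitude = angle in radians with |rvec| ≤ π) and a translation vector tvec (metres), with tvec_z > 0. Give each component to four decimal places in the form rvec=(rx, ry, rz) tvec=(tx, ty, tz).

rvec=(-0.0943, -0.1277, 0.1952) tvec=(0.1553, -0.0333, 0.4079)

Intrinsics K: fx=535.6, fy=803.7, cx=338.4, cy=226.3
Marker side s = 0.128 m; corners in marker frame (Z=0):
  M0 = (-0.0640, +0.0640, 0)
  M1 = (+0.0640, +0.0640, 0)
  M2 = (+0.0640, -0.0640, 0)
  M3 = (-0.0640, -0.0640, 0)
Detected image corners:
  c0 = (448.664798, 259.880409) px
  c1 = (607.857347, 308.772618) px
  c2 = (629.604971, 68.128762) px
  c3 = (476.506094, 11.992495) px
Planar DLT: solve 8×8 A·h = b for H (H[2,2]=1):
  H  [+1374.89264 -333.43267 +542.30016]
  H  [+457.35562 +1865.75856 +160.65017]
  H  [+0.28743 -0.25925 +1.00000]
B = K⁻¹H; ‖b₁‖=2.451752, ‖b₂‖=2.451752; λ = 2/(‖b₁‖+‖b₂‖) = 0.407872, sign → tz>0 ⇒ λ=+0.407872
r₁ = λ·B[:,0] = (+0.97294,+0.19909,+0.11723); r₂ = λ·B[:,1] = (-0.18711,+0.97663,-0.10574)
r₃ = r₁×r₂ = (-0.13555,+0.08094,+0.98746); SVD([r₁ r₂ r₃]) → R = UVᵀ:
  R  [+0.97294 -0.18711 -0.13555]
  R  [+0.19909 +0.97663 +0.08094]
  R  [+0.11723 -0.10574 +0.98746]
t = (+0.15527, -0.03332, +0.40787) m
tr R = 2.937034; θ = arccos((tr R − 1)/2) = 0.251594 rad = 14.415°
axis k = ((R−Rᵀ)₃₂, (R−Rᵀ)₁₃, (R−Rᵀ)₂₁) / (2 sinθ) = (-0.374942, -0.507693, +0.775671)
rvec = θ·k = (-0.094333, -0.127733, +0.195154)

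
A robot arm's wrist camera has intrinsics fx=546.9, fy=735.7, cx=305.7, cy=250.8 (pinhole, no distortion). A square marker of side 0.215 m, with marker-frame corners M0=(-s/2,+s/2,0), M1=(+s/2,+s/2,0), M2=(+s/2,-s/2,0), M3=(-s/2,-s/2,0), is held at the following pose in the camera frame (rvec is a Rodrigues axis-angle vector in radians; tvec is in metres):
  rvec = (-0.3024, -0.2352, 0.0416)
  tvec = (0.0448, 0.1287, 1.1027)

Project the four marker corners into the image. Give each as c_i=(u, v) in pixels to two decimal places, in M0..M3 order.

c0=(274.21, 407.66) c1=(380.00, 411.72) c2=(376.42, 272.56) c3=(276.61, 262.73)

Intrinsics K: fx=546.9, fy=735.7, cx=305.7, cy=250.8
Marker side s = 0.215 m; corners in marker frame (Z=0):
  M0 = (-0.1075, +0.1075, 0)
  M1 = (+0.1075, +0.1075, 0)
  M2 = (+0.1075, -0.1075, 0)
  M3 = (-0.1075, -0.1075, 0)
rvec = (-0.3024, -0.2352, 0.0416), |rvec| = θ = 0.38535 rad = 22.079°
Rodrigues: sinθ=0.37588, 1−cosθ=0.07333; R = I + sinθ·[k]× + (1−cosθ)·[k]×²:
    [+0.97183 -0.00545 -0.23563]
    [+0.07570 +0.95399 +0.29014]
    [+0.22321 -0.29980 +0.92752]
t = (0.0448, 0.1287, 1.1027) m
M0: Pc = R·M0+t = (-0.06026, +0.22312, +1.04648); u = 546.9·(-0.06026)/1.04648 + 305.7 = 274.2087, v = 735.7·(+0.22312)/1.04648 + 250.8 = 407.6560
M1: Pc = R·M1+t = (+0.14869, +0.23939, +1.09447); u = 546.9·(+0.14869)/1.09447 + 305.7 = 379.9973, v = 735.7·(+0.23939)/1.09447 + 250.8 = 411.7189
M2: Pc = R·M2+t = (+0.14986, +0.03428, +1.15892); u = 546.9·(+0.14986)/1.15892 + 305.7 = 376.4183, v = 735.7·(+0.03428)/1.15892 + 250.8 = 272.5643
M3: Pc = R·M3+t = (-0.05909, +0.01801, +1.11093); u = 546.9·(-0.05909)/1.11093 + 305.7 = 276.6131, v = 735.7·(+0.01801)/1.11093 + 250.8 = 262.7259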